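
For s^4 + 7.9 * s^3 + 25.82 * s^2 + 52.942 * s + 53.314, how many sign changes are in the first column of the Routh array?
Routh array:
s^4: [1, 25.82, 53.314]; s^3: [7.9, 52.942]; s^2: [19.1185, 53.314]; s^1: [30.912]; s^0: [53.314]
First column: [1, 7.9, 19.1185, 30.912, 53.314]. Sign changes = 0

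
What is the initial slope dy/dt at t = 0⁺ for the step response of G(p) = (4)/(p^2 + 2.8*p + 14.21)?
IVT: y'(0⁺) = lim_{p→∞} p²·Y(p) = lim_{p→∞} p·G(p).
deg(num) = 0, deg(den) = 2, relative degree = 2 ≥ 2, so p·G(p) → 0. Initial slope = 0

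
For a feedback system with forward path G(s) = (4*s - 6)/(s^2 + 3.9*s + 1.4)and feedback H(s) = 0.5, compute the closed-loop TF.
Closed-loop T = G/(1+GH).
Numerator: G_num * H_den = 4*s - 6.
Denominator: G_den * H_den + G_num * H_num = (s^2 + 3.9*s + 1.4) + (2*s - 3) = s^2 + 5.9*s - 1.6.
T(s) = (4*s - 6)/(s^2 + 5.9*s - 1.6)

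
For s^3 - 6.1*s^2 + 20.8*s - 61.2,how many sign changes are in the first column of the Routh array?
Routh array:
s^3: [1, 20.8]; s^2: [-6.1, -61.2]; s^1: [10.7672]; s^0: [-61.2]
First column: [1, -6.1, 10.7672, -61.2]. Sign changes = 3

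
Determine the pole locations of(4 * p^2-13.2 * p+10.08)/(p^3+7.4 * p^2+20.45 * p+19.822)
Set denominator = 0: p^3 + 7.4*p^2 + 20.45*p + 19.822 = (p + 2.2)(p^2 + 5.2*p + 9.01) = 0 → Poles: -2.2, -2.6 + 1.5j, -2.6 - 1.5j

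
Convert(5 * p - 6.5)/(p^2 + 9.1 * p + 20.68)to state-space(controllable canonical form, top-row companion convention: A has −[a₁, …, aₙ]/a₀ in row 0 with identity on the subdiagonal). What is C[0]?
Reachable canonical form: C = numerator coefficients (right-aligned, zero-padded to length n).
num = 5*p - 6.5, C = [[5, -6.5]].
C[0] = 5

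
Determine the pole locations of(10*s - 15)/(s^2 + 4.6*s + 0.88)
Set denominator = 0: s^2 + 4.6*s + 0.88 = (s + 4.4)(s + 0.2) = 0 → Poles: -0.2, -4.4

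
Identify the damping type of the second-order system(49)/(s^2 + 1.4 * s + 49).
Standard form: ωn²/(s²+2ζωn·s+ωn²) gives ωn=7, ζ=0.1.
Underdamped (ζ = 0.1 < 1)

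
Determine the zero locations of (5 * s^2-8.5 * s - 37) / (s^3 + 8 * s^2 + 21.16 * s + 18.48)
Set numerator = 0: 5*s^2 - 8.5*s - 37 = 5*(s + 2)(s - 3.7) = 0 → Zeros: -2, 3.7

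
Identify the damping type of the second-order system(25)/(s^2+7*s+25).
Standard form: ωn²/(s²+2ζωn·s+ωn²) gives ωn=5, ζ=0.7.
Underdamped (ζ = 0.7 < 1)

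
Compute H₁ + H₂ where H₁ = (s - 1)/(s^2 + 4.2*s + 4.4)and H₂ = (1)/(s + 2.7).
Parallel: H = H₁ + H₂ = (n₁·d₂ + n₂·d₁)/(d₁·d₂).
n₁·d₂ = s^2 + 1.7*s - 2.7. n₂·d₁ = s^2 + 4.2*s + 4.4. Sum = 2*s^2 + 5.9*s + 1.7. d₁·d₂ = s^3 + 6.9*s^2 + 15.74*s + 11.88.
H(s) = (2*s^2 + 5.9*s + 1.7)/(s^3 + 6.9*s^2 + 15.74*s + 11.88)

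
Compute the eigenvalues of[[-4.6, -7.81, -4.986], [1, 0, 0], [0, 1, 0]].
Eigenvalues solve det(λI - A) = 0.
Characteristic polynomial: λ^3 + 4.6*λ^2 + 7.81*λ + 4.986 = 0.
Factor: (λ + 1.8)(λ^2 + 2.8*λ + 2.77) = 0.
Roots: -1.4 + 0.9j, -1.4 - 0.9j, -1.8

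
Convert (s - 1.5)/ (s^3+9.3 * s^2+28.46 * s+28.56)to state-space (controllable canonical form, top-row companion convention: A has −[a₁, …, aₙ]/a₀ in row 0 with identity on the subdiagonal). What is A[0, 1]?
Reachable canonical form for den = s^3 + 9.3*s^2 + 28.46*s + 28.56: top row of A = -[a₁,a₂,...,aₙ]/a₀, ones on the subdiagonal, zeros elsewhere.
A = [[-9.3, -28.46, -28.56], [1, 0, 0], [0, 1, 0]].
A[0,1] = -28.46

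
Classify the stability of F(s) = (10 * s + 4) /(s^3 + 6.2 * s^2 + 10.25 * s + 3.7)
Denominator: s^3 + 6.2*s^2 + 10.25*s + 3.7 = (s + 3.7)(s + 0.5)(s + 2). Poles: -0.5, -2, -3.7. Stable (all poles in LHP)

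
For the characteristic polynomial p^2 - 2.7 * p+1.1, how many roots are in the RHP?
p^2 - 2.7*p + 1.1 = (p - 0.5)(p - 2.2). Poles: 0.5, 2.2. RHP poles (Re>0): 2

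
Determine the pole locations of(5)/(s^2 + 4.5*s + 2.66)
Set denominator = 0: s^2 + 4.5*s + 2.66 = (s + 0.7)(s + 3.8) = 0 → Poles: -0.7, -3.8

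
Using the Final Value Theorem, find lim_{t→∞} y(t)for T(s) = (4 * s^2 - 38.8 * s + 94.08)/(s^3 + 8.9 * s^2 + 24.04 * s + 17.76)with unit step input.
FVT: lim_{t→∞} y(t) = lim_{s→0} s*Y(s) where Y(s) = T(s)/s.
= lim_{s→0} T(s) = T(0) = num(0)/den(0) = 94.08/17.76 = 5.297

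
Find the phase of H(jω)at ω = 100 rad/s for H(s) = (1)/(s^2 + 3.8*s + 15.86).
Substitute s = j*100: H(j100) = -0.000100014 - 3.80657e-06j.
∠H(j100) = atan2(Im, Re) = atan2(-3.80657e-06, -0.000100014) = -177.82°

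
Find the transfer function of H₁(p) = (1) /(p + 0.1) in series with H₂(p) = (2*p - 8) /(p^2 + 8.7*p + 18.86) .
Series: H = H₁ · H₂ = (n₁·n₂)/(d₁·d₂).
Num: n₁·n₂ = 2*p - 8. Den: d₁·d₂ = p^3 + 8.8*p^2 + 19.73*p + 1.886.
H(p) = (2*p - 8)/(p^3 + 8.8*p^2 + 19.73*p + 1.886)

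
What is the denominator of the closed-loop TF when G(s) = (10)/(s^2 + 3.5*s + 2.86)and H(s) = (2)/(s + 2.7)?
Characteristic poly = G_den * H_den + G_num * H_num = (s^3 + 6.2*s^2 + 12.31*s + 7.722) + (20) = s^3 + 6.2*s^2 + 12.31*s + 27.722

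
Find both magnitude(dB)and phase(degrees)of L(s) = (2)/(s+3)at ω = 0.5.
Substitute s = j*0.5: L(j0.5) = 0.648649 - 0.108108j.
|L| = 20*log₁₀(sqrt(Re²+Im²)) = -3.64 dB.
∠L = atan2(Im, Re) = -9.46°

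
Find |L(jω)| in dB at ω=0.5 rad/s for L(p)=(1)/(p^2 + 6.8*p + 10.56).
Substitute p = j*0.5: L(j0.5) = 0.0874796 - 0.0288487j.
|L(j0.5)| = sqrt(Re² + Im²) = 0.09211.
20*log₁₀(0.09211) = -20.71 dB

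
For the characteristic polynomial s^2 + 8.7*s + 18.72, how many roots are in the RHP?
s^2 + 8.7*s + 18.72 = (s + 4.8)(s + 3.9). Poles: -3.9, -4.8. RHP poles (Re>0): 0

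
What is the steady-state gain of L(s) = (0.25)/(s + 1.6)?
DC gain = L(0) = num(0)/den(0) = 0.25/1.6 = 0.1562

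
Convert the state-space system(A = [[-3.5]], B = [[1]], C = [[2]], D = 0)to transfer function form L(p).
L(p) = C(pI - A)⁻¹B + D.
Characteristic polynomial det(pI - A) = p + 3.5.
Numerator from C·adj(pI-A)·B + D·det(pI-A) = 2.
L(p) = (2)/(p + 3.5)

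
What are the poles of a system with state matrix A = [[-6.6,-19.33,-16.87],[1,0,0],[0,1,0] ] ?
Eigenvalues solve det(λI - A) = 0.
Characteristic polynomial: λ^3 + 6.6*λ^2 + 19.33*λ + 16.87 = 0.
Factor: (λ + 1.4)(λ^2 + 5.2*λ + 12.05) = 0.
Roots: -1.4, -2.6 + 2.3j, -2.6 - 2.3j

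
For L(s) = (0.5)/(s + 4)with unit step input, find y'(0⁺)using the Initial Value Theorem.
IVT: y'(0⁺) = lim_{s→∞} s²·Y(s) = lim_{s→∞} s·L(s).
deg(num) = 0, deg(den) = 1, relative degree = 1, so s·L(s) → (leading num)/(leading den) = 0.5/1 = 0.5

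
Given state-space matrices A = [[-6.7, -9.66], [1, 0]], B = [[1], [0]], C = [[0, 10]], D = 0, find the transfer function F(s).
F(s) = C(sI - A)⁻¹B + D.
Characteristic polynomial det(sI - A) = s^2 + 6.7*s + 9.66.
Numerator from C·adj(sI-A)·B + D·det(sI-A) = 10.
F(s) = (10)/(s^2 + 6.7*s + 9.66)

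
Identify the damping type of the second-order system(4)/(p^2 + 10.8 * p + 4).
Standard form: ωn²/(p²+2ζωn·p+ωn²) gives ωn=2, ζ=2.7.
Overdamped (ζ = 2.7 > 1)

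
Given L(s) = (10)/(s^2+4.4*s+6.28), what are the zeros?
Numerator is a nonzero constant (10) → Zeros: none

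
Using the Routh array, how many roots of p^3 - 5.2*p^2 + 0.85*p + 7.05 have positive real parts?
Routh array:
p^3: [1, 0.85]; p^2: [-5.2, 7.05]; p^1: [2.20577]; p^0: [7.05]
First column: [1, -5.2, 2.20577, 7.05]. Sign changes = RHP roots = 2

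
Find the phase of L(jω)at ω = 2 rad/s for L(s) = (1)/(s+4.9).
Substitute s = j*2: L(j2) = 0.174938 - 0.0714031j.
∠L(j2) = atan2(Im, Re) = atan2(-0.0714031, 0.174938) = -22.20°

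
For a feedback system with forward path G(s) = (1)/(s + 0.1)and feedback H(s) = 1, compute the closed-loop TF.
Closed-loop T = G/(1+GH).
Numerator: G_num * H_den = 1.
Denominator: G_den * H_den + G_num * H_num = (s + 0.1) + (1) = s + 1.1.
T(s) = (1)/(s + 1.1)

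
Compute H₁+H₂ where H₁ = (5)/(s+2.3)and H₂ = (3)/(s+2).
Parallel: H = H₁ + H₂ = (n₁·d₂ + n₂·d₁)/(d₁·d₂).
n₁·d₂ = 5*s + 10. n₂·d₁ = 3*s + 6.9. Sum = 8*s + 16.9. d₁·d₂ = s^2 + 4.3*s + 4.6.
H(s) = (8*s + 16.9)/(s^2 + 4.3*s + 4.6)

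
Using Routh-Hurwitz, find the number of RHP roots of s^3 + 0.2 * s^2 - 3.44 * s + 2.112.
Routh array:
s^3: [1, -3.44]; s^2: [0.2, 2.112]; s^1: [-14]; s^0: [2.112]
First column: [1, 0.2, -14, 2.112]. Sign changes = RHP roots = 2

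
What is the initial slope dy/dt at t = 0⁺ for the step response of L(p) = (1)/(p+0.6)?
IVT: y'(0⁺) = lim_{p→∞} p²·Y(p) = lim_{p→∞} p·L(p).
deg(num) = 0, deg(den) = 1, relative degree = 1, so p·L(p) → (leading num)/(leading den) = 1/1 = 1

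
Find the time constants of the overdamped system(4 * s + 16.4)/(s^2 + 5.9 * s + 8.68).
Overdamped: real poles at -3.1, -2.8. τ = -1/pole → τ₁ = 0.3226, τ₂ = 0.3571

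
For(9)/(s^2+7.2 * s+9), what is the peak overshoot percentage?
Standard form: ωn²/(s²+2ζωn·s+ωn²) → ωn = 3, ζ = 1.2.
ζ ≥ 1, so the response is non-oscillatory: peak overshoot = 0%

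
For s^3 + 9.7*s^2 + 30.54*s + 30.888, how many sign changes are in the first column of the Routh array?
Routh array:
s^3: [1, 30.54]; s^2: [9.7, 30.888]; s^1: [27.3557]; s^0: [30.888]
First column: [1, 9.7, 27.3557, 30.888]. Sign changes = 0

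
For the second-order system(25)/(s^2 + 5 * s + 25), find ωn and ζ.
Standard form: ωn²/(s²+2ζωn·s+ωn²).
const=25=ωn² → ωn=5, s coeff=5=2ζωn → ζ=0.5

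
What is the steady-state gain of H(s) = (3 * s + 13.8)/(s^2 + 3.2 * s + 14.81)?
DC gain = H(0) = num(0)/den(0) = 13.8/14.81 = 0.9318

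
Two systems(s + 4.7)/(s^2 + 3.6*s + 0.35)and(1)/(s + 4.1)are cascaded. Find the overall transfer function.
Series: H = H₁ · H₂ = (n₁·n₂)/(d₁·d₂).
Num: n₁·n₂ = s + 4.7. Den: d₁·d₂ = s^3 + 7.7*s^2 + 15.11*s + 1.435.
H(s) = (s + 4.7)/(s^3 + 7.7*s^2 + 15.11*s + 1.435)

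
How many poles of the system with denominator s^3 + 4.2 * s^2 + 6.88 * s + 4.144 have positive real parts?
s^3 + 4.2*s^2 + 6.88*s + 4.144 = (s + 1.4)(s^2 + 2.8*s + 2.96). Poles: -1.4, -1.4 + 1j, -1.4 - 1j. RHP poles (Re>0): 0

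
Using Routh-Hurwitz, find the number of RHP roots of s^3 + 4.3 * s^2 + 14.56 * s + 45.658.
Routh array:
s^3: [1, 14.56]; s^2: [4.3, 45.658]; s^1: [3.94186]; s^0: [45.658]
First column: [1, 4.3, 3.94186, 45.658]. Sign changes = RHP roots = 0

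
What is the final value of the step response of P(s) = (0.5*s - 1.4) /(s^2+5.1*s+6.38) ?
FVT: lim_{t→∞} y(t) = lim_{s→0} s*Y(s) where Y(s) = P(s)/s.
= lim_{s→0} P(s) = P(0) = num(0)/den(0) = -1.4/6.38 = -0.2194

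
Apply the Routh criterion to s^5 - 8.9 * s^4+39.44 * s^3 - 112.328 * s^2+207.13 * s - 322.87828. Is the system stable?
Routh array:
s^5: [1, 39.44, 207.13]; s^4: [-8.9, -112.328, -322.87828]; s^3: [26.8189, 170.852]; s^2: [-55.6299, -322.87828]; s^1: [15.1937]; s^0: [-322.87828]
First column: [1, -8.9, 26.8189, -55.6299, 15.1937, -322.87828]. Sign changes = 5.
No, unstable (5 RHP root(s))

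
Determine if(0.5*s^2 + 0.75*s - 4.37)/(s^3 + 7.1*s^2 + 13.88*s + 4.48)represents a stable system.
Denominator: s^3 + 7.1*s^2 + 13.88*s + 4.48 = (s + 3.5)(s + 0.4)(s + 3.2). Poles: -0.4, -3.2, -3.5. All Re(p)<0: Yes (stable)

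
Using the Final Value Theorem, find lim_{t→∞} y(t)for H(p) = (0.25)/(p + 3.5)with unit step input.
FVT: lim_{t→∞} y(t) = lim_{p→0} p*Y(p) where Y(p) = H(p)/p.
= lim_{p→0} H(p) = H(0) = num(0)/den(0) = 0.25/3.5 = 0.07143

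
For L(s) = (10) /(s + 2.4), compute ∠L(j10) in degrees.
Substitute s = j*10: L(j10) = 0.226929 - 0.945537j.
∠L(j10) = atan2(Im, Re) = atan2(-0.945537, 0.226929) = -76.50°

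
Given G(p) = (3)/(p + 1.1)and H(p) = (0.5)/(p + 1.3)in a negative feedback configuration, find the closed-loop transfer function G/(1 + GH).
Closed-loop T = G/(1+GH).
Numerator: G_num * H_den = 3*p + 3.9.
Denominator: G_den * H_den + G_num * H_num = (p^2 + 2.4*p + 1.43) + (1.5) = p^2 + 2.4*p + 2.93.
T(p) = (3*p + 3.9)/(p^2 + 2.4*p + 2.93)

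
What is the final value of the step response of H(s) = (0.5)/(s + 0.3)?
FVT: lim_{t→∞} y(t) = lim_{s→0} s*Y(s) where Y(s) = H(s)/s.
= lim_{s→0} H(s) = H(0) = num(0)/den(0) = 0.5/0.3 = 1.667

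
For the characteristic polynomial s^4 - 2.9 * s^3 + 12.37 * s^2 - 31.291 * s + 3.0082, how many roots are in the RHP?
s^4 - 2.9*s^3 + 12.37*s^2 - 31.291*s + 3.0082 = (s - 2.6)(s - 0.1)(s^2 - 0.2*s + 11.57). Poles: 0.1, 0.1 + 3.4j, 0.1 - 3.4j, 2.6. RHP poles (Re>0): 4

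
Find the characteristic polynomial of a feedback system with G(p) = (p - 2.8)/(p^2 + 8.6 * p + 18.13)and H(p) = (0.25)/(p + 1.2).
Characteristic poly = G_den * H_den + G_num * H_num = (p^3 + 9.8*p^2 + 28.45*p + 21.756) + (0.25*p - 0.7) = p^3 + 9.8*p^2 + 28.7*p + 21.056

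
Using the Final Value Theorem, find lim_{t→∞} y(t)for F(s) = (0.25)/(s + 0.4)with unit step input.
FVT: lim_{t→∞} y(t) = lim_{s→0} s*Y(s) where Y(s) = F(s)/s.
= lim_{s→0} F(s) = F(0) = num(0)/den(0) = 0.25/0.4 = 0.625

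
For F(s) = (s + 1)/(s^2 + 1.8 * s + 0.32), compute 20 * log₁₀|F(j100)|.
Substitute s = j*100: F(j100) = 7.99824e-05 - 0.00999888j.
|F(j100)| = sqrt(Re² + Im²) = 0.009999.
20*log₁₀(0.009999) = -40.00 dB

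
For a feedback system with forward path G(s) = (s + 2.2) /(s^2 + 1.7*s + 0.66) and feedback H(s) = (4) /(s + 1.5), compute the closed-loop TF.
Closed-loop T = G/(1+GH).
Numerator: G_num * H_den = s^2 + 3.7*s + 3.3.
Denominator: G_den * H_den + G_num * H_num = (s^3 + 3.2*s^2 + 3.21*s + 0.99) + (4*s + 8.8) = s^3 + 3.2*s^2 + 7.21*s + 9.79.
T(s) = (s^2 + 3.7*s + 3.3)/(s^3 + 3.2*s^2 + 7.21*s + 9.79)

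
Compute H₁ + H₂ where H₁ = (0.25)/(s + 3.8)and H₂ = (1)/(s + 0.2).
Parallel: H = H₁ + H₂ = (n₁·d₂ + n₂·d₁)/(d₁·d₂).
n₁·d₂ = 0.25*s + 0.05. n₂·d₁ = s + 3.8. Sum = 1.25*s + 3.85. d₁·d₂ = s^2 + 4*s + 0.76.
H(s) = (1.25*s + 3.85)/(s^2 + 4*s + 0.76)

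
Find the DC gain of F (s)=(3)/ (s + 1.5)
DC gain = F(0) = num(0)/den(0) = 3/1.5 = 2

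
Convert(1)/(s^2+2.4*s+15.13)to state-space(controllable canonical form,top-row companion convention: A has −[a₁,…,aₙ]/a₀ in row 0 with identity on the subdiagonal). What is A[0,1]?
Reachable canonical form for den = s^2 + 2.4*s + 15.13: top row of A = -[a₁,a₂,...,aₙ]/a₀, ones on the subdiagonal, zeros elsewhere.
A = [[-2.4, -15.13], [1, 0]].
A[0,1] = -15.13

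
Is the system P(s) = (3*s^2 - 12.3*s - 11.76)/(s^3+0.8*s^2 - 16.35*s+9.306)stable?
Denominator: s^3 + 0.8*s^2 - 16.35*s + 9.306 = (s - 0.6)(s + 4.7)(s - 3.3). Poles: -4.7, 0.6, 3.3. All Re(p)<0: No (unstable)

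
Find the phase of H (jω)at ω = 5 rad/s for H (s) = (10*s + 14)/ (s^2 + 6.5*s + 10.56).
Substitute s = j*5: H(j5) = 1.12498 - 0.930609j.
∠H(j5) = atan2(Im, Re) = atan2(-0.930609, 1.12498) = -39.60°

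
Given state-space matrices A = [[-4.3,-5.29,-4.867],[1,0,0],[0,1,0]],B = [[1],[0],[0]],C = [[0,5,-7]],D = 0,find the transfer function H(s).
H(s) = C(sI - A)⁻¹B + D.
Characteristic polynomial det(sI - A) = s^3 + 4.3*s^2 + 5.29*s + 4.867.
Numerator from C·adj(sI-A)·B + D·det(sI-A) = 5*s - 7.
H(s) = (5*s - 7)/(s^3 + 4.3*s^2 + 5.29*s + 4.867)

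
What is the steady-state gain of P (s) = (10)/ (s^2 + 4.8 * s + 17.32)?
DC gain = P(0) = num(0)/den(0) = 10/17.32 = 0.5774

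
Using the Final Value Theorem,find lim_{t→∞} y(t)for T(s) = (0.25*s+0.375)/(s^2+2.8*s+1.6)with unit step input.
FVT: lim_{t→∞} y(t) = lim_{s→0} s*Y(s) where Y(s) = T(s)/s.
= lim_{s→0} T(s) = T(0) = num(0)/den(0) = 0.375/1.6 = 0.2344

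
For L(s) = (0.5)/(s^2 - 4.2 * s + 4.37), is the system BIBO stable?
Denominator: s^2 - 4.2*s + 4.37 = (s - 1.9)(s - 2.3). Poles: 1.9, 2.3. All Re(p)<0: No (unstable)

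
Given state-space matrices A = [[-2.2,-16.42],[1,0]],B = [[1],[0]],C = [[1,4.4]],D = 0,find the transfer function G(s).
G(s) = C(sI - A)⁻¹B + D.
Characteristic polynomial det(sI - A) = s^2 + 2.2*s + 16.42.
Numerator from C·adj(sI-A)·B + D·det(sI-A) = s + 4.4.
G(s) = (s + 4.4)/(s^2 + 2.2*s + 16.42)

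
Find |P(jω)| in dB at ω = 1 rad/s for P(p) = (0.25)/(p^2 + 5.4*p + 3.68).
Substitute p = j*1: P(j1) = 0.0184358 - 0.0371467j.
|P(j1)| = sqrt(Re² + Im²) = 0.04147.
20*log₁₀(0.04147) = -27.65 dB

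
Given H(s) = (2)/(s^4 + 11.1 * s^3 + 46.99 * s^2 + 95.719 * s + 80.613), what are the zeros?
Numerator is a nonzero constant (2) → Zeros: none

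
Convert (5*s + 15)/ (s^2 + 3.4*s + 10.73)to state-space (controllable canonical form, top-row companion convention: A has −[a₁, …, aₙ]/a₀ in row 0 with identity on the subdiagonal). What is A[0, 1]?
Reachable canonical form for den = s^2 + 3.4*s + 10.73: top row of A = -[a₁,a₂,...,aₙ]/a₀, ones on the subdiagonal, zeros elsewhere.
A = [[-3.4, -10.73], [1, 0]].
A[0,1] = -10.73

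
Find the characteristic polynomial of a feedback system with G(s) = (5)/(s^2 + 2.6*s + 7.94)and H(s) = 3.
Characteristic poly = G_den * H_den + G_num * H_num = (s^2 + 2.6*s + 7.94) + (15) = s^2 + 2.6*s + 22.94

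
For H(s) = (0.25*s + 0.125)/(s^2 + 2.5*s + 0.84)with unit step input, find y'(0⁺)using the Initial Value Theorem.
IVT: y'(0⁺) = lim_{s→∞} s²·Y(s) = lim_{s→∞} s·H(s).
deg(num) = 1, deg(den) = 2, relative degree = 1, so s·H(s) → (leading num)/(leading den) = 0.25/1 = 0.25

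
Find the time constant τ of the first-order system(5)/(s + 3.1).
First-order system: τ = -1/pole. Pole = -3.1. τ = -1/(-3.1) = 0.3226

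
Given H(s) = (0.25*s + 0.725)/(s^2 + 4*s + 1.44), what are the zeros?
Set numerator = 0: 0.25*s + 0.725 = 0 → Zeros: -2.9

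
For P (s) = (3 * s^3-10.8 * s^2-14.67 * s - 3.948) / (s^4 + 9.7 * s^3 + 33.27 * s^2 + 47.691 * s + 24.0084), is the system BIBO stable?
Denominator: s^4 + 9.7*s^3 + 33.27*s^2 + 47.691*s + 24.0084 = (s + 2.7)(s + 3.9)(s + 1.9)(s + 1.2). Poles: -1.2, -1.9, -2.7, -3.9. All Re(p)<0: Yes (stable)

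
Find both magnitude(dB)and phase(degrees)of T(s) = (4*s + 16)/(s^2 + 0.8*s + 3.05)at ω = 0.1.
Substitute s = j*0.1: T(j0.1) = 5.26298 - 0.00692042j.
|T| = 20*log₁₀(sqrt(Re²+Im²)) = 14.42 dB.
∠T = atan2(Im, Re) = -0.08°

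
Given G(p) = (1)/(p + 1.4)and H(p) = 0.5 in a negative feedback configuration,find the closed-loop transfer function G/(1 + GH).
Closed-loop T = G/(1+GH).
Numerator: G_num * H_den = 1.
Denominator: G_den * H_den + G_num * H_num = (p + 1.4) + (0.5) = p + 1.9.
T(p) = (1)/(p + 1.9)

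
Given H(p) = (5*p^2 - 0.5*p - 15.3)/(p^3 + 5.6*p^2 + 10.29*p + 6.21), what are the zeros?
Set numerator = 0: 5*p^2 - 0.5*p - 15.3 = 5*(p - 1.8)(p + 1.7) = 0 → Zeros: -1.7, 1.8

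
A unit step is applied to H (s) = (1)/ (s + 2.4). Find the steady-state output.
FVT: lim_{t→∞} y(t) = lim_{s→0} s*Y(s) where Y(s) = H(s)/s.
= lim_{s→0} H(s) = H(0) = num(0)/den(0) = 1/2.4 = 0.4167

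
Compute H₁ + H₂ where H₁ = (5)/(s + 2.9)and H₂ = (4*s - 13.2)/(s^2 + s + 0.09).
Parallel: H = H₁ + H₂ = (n₁·d₂ + n₂·d₁)/(d₁·d₂).
n₁·d₂ = 5*s^2 + 5*s + 0.45. n₂·d₁ = 4*s^2 - 1.6*s - 38.28. Sum = 9*s^2 + 3.4*s - 37.83. d₁·d₂ = s^3 + 3.9*s^2 + 2.99*s + 0.261.
H(s) = (9*s^2 + 3.4*s - 37.83)/(s^3 + 3.9*s^2 + 2.99*s + 0.261)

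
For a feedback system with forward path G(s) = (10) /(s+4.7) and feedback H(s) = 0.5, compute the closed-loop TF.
Closed-loop T = G/(1+GH).
Numerator: G_num * H_den = 10.
Denominator: G_den * H_den + G_num * H_num = (s + 4.7) + (5) = s + 9.7.
T(s) = (10)/(s + 9.7)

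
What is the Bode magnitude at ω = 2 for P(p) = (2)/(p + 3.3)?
Substitute p = j*2: P(j2) = 0.443251 - 0.268637j.
|P(j2)| = sqrt(Re² + Im²) = 0.5183.
20*log₁₀(0.5183) = -5.71 dB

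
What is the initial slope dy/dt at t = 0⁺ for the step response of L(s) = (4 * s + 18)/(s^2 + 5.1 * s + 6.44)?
IVT: y'(0⁺) = lim_{s→∞} s²·Y(s) = lim_{s→∞} s·L(s).
deg(num) = 1, deg(den) = 2, relative degree = 1, so s·L(s) → (leading num)/(leading den) = 4/1 = 4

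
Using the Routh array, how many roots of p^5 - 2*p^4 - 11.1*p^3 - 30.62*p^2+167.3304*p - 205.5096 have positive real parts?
Routh array:
p^5: [1, -11.1, 167.3304]; p^4: [-2, -30.62, -205.5096]; p^3: [-26.41, 64.5756]; p^2: [-35.5102, -205.5096]; p^1: [217.419]; p^0: [-205.5096]
First column: [1, -2, -26.41, -35.5102, 217.419, -205.5096]. Sign changes = RHP roots = 3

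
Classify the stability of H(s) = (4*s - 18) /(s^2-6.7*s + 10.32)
Denominator: s^2 - 6.7*s + 10.32 = (s - 2.4)(s - 4.3). Poles: 2.4, 4.3. Unstable (2 pole(s) in RHP)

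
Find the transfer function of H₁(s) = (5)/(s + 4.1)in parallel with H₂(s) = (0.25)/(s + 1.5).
Parallel: H = H₁ + H₂ = (n₁·d₂ + n₂·d₁)/(d₁·d₂).
n₁·d₂ = 5*s + 7.5. n₂·d₁ = 0.25*s + 1.025. Sum = 5.25*s + 8.525. d₁·d₂ = s^2 + 5.6*s + 6.15.
H(s) = (5.25*s + 8.525)/(s^2 + 5.6*s + 6.15)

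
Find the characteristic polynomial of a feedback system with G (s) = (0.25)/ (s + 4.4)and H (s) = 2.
Characteristic poly = G_den * H_den + G_num * H_num = (s + 4.4) + (0.5) = s + 4.9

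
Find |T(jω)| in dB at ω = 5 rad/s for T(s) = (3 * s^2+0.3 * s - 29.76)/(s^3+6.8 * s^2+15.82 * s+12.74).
Substitute s = j*5: T(j5) = 0.611298 - 0.18796j.
|T(j5)| = sqrt(Re² + Im²) = 0.6395.
20*log₁₀(0.6395) = -3.88 dB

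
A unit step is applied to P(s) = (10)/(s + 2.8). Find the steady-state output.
FVT: lim_{t→∞} y(t) = lim_{s→0} s*Y(s) where Y(s) = P(s)/s.
= lim_{s→0} P(s) = P(0) = num(0)/den(0) = 10/2.8 = 3.571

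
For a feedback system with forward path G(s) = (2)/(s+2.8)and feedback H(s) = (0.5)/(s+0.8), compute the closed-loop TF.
Closed-loop T = G/(1+GH).
Numerator: G_num * H_den = 2*s + 1.6.
Denominator: G_den * H_den + G_num * H_num = (s^2 + 3.6*s + 2.24) + (1) = s^2 + 3.6*s + 3.24.
T(s) = (2*s + 1.6)/(s^2 + 3.6*s + 3.24)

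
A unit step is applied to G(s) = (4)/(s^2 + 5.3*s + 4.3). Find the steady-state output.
FVT: lim_{t→∞} y(t) = lim_{s→0} s*Y(s) where Y(s) = G(s)/s.
= lim_{s→0} G(s) = G(0) = num(0)/den(0) = 4/4.3 = 0.9302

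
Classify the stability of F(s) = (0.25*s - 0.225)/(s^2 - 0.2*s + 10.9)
Denominator: s^2 - 0.2*s + 10.9. Poles: 0.1 + 3.3j, 0.1 - 3.3j. Unstable (2 pole(s) in RHP)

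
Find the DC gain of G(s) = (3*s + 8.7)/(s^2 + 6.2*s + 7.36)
DC gain = G(0) = num(0)/den(0) = 8.7/7.36 = 1.182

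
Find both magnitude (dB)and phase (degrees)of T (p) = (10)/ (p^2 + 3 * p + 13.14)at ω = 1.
Substitute p = j*1: T(j1) = 0.776316 - 0.191841j.
|T| = 20*log₁₀(sqrt(Re²+Im²)) = -1.94 dB.
∠T = atan2(Im, Re) = -13.88°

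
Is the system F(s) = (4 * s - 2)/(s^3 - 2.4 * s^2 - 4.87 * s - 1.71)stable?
Denominator: s^3 - 2.4*s^2 - 4.87*s - 1.71 = (s - 3.8)(s + 0.9)(s + 0.5). Poles: -0.5, -0.9, 3.8. All Re(p)<0: No (unstable)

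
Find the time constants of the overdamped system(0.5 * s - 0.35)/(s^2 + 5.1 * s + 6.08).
Overdamped: real poles at -3.2, -1.9. τ = -1/pole → τ₁ = 0.3125, τ₂ = 0.5263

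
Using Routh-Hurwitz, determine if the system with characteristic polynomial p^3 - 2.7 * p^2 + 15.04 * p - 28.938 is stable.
Routh array:
p^3: [1, 15.04]; p^2: [-2.7, -28.938]; p^1: [4.32222]; p^0: [-28.938]
First column: [1, -2.7, 4.32222, -28.938]. Sign changes = 3.
No, unstable (3 RHP root(s))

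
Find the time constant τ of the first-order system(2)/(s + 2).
First-order system: τ = -1/pole. Pole = -2. τ = -1/(-2) = 0.5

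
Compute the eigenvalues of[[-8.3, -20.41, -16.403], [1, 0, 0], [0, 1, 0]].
Eigenvalues solve det(λI - A) = 0.
Characteristic polynomial: λ^3 + 8.3*λ^2 + 20.41*λ + 16.403 = 0.
Factor: (λ + 4.7)(λ^2 + 3.6*λ + 3.49) = 0.
Roots: -1.8 + 0.5j, -1.8 - 0.5j, -4.7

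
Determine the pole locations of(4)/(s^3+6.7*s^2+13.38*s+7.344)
Set denominator = 0: s^3 + 6.7*s^2 + 13.38*s + 7.344 = (s + 0.9)(s + 3.4)(s + 2.4) = 0 → Poles: -0.9, -2.4, -3.4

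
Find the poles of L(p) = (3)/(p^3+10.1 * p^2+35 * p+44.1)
Set denominator = 0: p^3 + 10.1*p^2 + 35*p + 44.1 = (p + 4.5)(p^2 + 5.6*p + 9.8) = 0 → Poles: -2.8 + 1.4j, -2.8 - 1.4j, -4.5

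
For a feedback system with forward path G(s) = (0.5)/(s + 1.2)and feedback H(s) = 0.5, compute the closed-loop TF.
Closed-loop T = G/(1+GH).
Numerator: G_num * H_den = 0.5.
Denominator: G_den * H_den + G_num * H_num = (s + 1.2) + (0.25) = s + 1.45.
T(s) = (0.5)/(s + 1.45)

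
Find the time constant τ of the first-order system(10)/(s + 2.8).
First-order system: τ = -1/pole. Pole = -2.8. τ = -1/(-2.8) = 0.3571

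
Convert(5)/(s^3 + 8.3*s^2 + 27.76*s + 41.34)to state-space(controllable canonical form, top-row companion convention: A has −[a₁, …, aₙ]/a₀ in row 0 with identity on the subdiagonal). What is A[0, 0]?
Reachable canonical form for den = s^3 + 8.3*s^2 + 27.76*s + 41.34: top row of A = -[a₁,a₂,...,aₙ]/a₀, ones on the subdiagonal, zeros elsewhere.
A = [[-8.3, -27.76, -41.34], [1, 0, 0], [0, 1, 0]].
A[0,0] = -8.3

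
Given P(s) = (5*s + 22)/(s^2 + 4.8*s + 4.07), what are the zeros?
Set numerator = 0: 5*s + 22 = 0 → Zeros: -4.4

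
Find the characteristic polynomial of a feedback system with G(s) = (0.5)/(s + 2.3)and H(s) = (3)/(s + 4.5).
Characteristic poly = G_den * H_den + G_num * H_num = (s^2 + 6.8*s + 10.35) + (1.5) = s^2 + 6.8*s + 11.85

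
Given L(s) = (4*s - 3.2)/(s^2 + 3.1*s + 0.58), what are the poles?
Set denominator = 0: s^2 + 3.1*s + 0.58 = (s + 2.9)(s + 0.2) = 0 → Poles: -0.2, -2.9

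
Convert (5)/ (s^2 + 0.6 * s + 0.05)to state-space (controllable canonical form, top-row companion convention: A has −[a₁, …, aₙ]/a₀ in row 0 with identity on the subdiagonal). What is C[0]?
Reachable canonical form: C = numerator coefficients (right-aligned, zero-padded to length n).
num = 5, C = [[0, 5]].
C[0] = 0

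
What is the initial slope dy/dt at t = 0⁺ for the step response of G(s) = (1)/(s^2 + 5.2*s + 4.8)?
IVT: y'(0⁺) = lim_{s→∞} s²·Y(s) = lim_{s→∞} s·G(s).
deg(num) = 0, deg(den) = 2, relative degree = 2 ≥ 2, so s·G(s) → 0. Initial slope = 0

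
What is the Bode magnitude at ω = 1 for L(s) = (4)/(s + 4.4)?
Substitute s = j*1: L(j1) = 0.86444 - 0.196464j.
|L(j1)| = sqrt(Re² + Im²) = 0.8865.
20*log₁₀(0.8865) = -1.05 dB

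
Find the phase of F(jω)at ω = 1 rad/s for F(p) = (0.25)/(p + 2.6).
Substitute p = j*1: F(j1) = 0.0837629 - 0.0322165j.
∠F(j1) = atan2(Im, Re) = atan2(-0.0322165, 0.0837629) = -21.04°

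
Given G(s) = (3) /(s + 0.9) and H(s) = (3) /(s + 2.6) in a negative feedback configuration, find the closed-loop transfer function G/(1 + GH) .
Closed-loop T = G/(1+GH).
Numerator: G_num * H_den = 3*s + 7.8.
Denominator: G_den * H_den + G_num * H_num = (s^2 + 3.5*s + 2.34) + (9) = s^2 + 3.5*s + 11.34.
T(s) = (3*s + 7.8)/(s^2 + 3.5*s + 11.34)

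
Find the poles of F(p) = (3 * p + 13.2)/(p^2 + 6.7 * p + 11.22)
Set denominator = 0: p^2 + 6.7*p + 11.22 = (p + 3.4)(p + 3.3) = 0 → Poles: -3.3, -3.4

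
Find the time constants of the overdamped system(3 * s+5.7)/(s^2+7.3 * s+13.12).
Overdamped: real poles at -4.1, -3.2. τ = -1/pole → τ₁ = 0.2439, τ₂ = 0.3125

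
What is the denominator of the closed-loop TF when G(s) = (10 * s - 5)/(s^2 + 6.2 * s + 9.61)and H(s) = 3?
Characteristic poly = G_den * H_den + G_num * H_num = (s^2 + 6.2*s + 9.61) + (30*s - 15) = s^2 + 36.2*s - 5.39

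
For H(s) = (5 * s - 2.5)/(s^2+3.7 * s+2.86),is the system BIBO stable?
Denominator: s^2 + 3.7*s + 2.86 = (s + 1.1)(s + 2.6). Poles: -1.1, -2.6. All Re(p)<0: Yes (stable)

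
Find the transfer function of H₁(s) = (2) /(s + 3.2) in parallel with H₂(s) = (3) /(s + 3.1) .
Parallel: H = H₁ + H₂ = (n₁·d₂ + n₂·d₁)/(d₁·d₂).
n₁·d₂ = 2*s + 6.2. n₂·d₁ = 3*s + 9.6. Sum = 5*s + 15.8. d₁·d₂ = s^2 + 6.3*s + 9.92.
H(s) = (5*s + 15.8)/(s^2 + 6.3*s + 9.92)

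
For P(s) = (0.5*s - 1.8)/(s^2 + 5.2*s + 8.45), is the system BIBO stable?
Denominator: s^2 + 5.2*s + 8.45. Poles: -2.6 + 1.3j, -2.6 - 1.3j. All Re(p)<0: Yes (stable)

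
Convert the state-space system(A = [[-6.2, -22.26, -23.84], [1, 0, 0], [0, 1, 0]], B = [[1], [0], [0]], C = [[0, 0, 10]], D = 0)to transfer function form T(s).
T(s) = C(sI - A)⁻¹B + D.
Characteristic polynomial det(sI - A) = s^3 + 6.2*s^2 + 22.26*s + 23.84.
Numerator from C·adj(sI-A)·B + D·det(sI-A) = 10.
T(s) = (10)/(s^3 + 6.2*s^2 + 22.26*s + 23.84)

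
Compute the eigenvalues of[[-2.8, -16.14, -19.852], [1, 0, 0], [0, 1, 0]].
Eigenvalues solve det(λI - A) = 0.
Characteristic polynomial: λ^3 + 2.8*λ^2 + 16.14*λ + 19.852 = 0.
Factor: (λ + 1.4)(λ^2 + 1.4*λ + 14.18) = 0.
Roots: -0.7 + 3.7j, -0.7 - 3.7j, -1.4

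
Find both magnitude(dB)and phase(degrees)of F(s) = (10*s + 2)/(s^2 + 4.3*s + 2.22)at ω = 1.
Substitute s = j*1: F(j1) = 2.27446 + 0.180195j.
|F| = 20*log₁₀(sqrt(Re²+Im²)) = 7.16 dB.
∠F = atan2(Im, Re) = 4.53°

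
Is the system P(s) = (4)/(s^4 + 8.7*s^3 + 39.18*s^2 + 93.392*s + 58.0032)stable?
Denominator: s^4 + 8.7*s^3 + 39.18*s^2 + 93.392*s + 58.0032 = (s + 0.9)(s + 3.8)(s^2 + 4*s + 16.96). Poles: -0.9, -2 + 3.6j, -2 - 3.6j, -3.8. All Re(p)<0: Yes (stable)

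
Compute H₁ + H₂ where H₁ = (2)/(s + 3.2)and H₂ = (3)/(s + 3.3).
Parallel: H = H₁ + H₂ = (n₁·d₂ + n₂·d₁)/(d₁·d₂).
n₁·d₂ = 2*s + 6.6. n₂·d₁ = 3*s + 9.6. Sum = 5*s + 16.2. d₁·d₂ = s^2 + 6.5*s + 10.56.
H(s) = (5*s + 16.2)/(s^2 + 6.5*s + 10.56)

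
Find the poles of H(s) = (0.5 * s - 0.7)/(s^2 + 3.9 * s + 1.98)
Set denominator = 0: s^2 + 3.9*s + 1.98 = (s + 3.3)(s + 0.6) = 0 → Poles: -0.6, -3.3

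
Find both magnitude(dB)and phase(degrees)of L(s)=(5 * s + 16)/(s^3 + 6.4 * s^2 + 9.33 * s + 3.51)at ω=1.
Substitute s = j*1: L(j1) = -0.0590422 - 1.90028j.
|L| = 20*log₁₀(sqrt(Re²+Im²)) = 5.58 dB.
∠L = atan2(Im, Re) = -91.78°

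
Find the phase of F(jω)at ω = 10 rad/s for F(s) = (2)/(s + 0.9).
Substitute s = j*10: F(j10) = 0.0178554 - 0.198393j.
∠F(j10) = atan2(Im, Re) = atan2(-0.198393, 0.0178554) = -84.86°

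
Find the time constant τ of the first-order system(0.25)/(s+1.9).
First-order system: τ = -1/pole. Pole = -1.9. τ = -1/(-1.9) = 0.5263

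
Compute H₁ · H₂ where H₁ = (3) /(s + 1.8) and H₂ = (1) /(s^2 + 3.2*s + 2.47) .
Series: H = H₁ · H₂ = (n₁·n₂)/(d₁·d₂).
Num: n₁·n₂ = 3. Den: d₁·d₂ = s^3 + 5*s^2 + 8.23*s + 4.446.
H(s) = (3)/(s^3 + 5*s^2 + 8.23*s + 4.446)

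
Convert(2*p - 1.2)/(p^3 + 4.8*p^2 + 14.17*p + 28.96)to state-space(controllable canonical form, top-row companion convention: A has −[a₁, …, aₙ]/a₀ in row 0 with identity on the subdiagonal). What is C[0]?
Reachable canonical form: C = numerator coefficients (right-aligned, zero-padded to length n).
num = 2*p - 1.2, C = [[0, 2, -1.2]].
C[0] = 0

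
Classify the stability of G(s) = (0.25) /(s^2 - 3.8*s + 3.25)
Denominator: s^2 - 3.8*s + 3.25 = (s - 2.5)(s - 1.3). Poles: 1.3, 2.5. Unstable (2 pole(s) in RHP)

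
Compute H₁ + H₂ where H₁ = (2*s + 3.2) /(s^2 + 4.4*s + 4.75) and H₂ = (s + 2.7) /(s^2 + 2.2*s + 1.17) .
Parallel: H = H₁ + H₂ = (n₁·d₂ + n₂·d₁)/(d₁·d₂).
n₁·d₂ = 2*s^3 + 7.6*s^2 + 9.38*s + 3.744. n₂·d₁ = s^3 + 7.1*s^2 + 16.63*s + 12.825. Sum = 3*s^3 + 14.7*s^2 + 26.01*s + 16.569. d₁·d₂ = s^4 + 6.6*s^3 + 15.6*s^2 + 15.598*s + 5.5575.
H(s) = (3*s^3 + 14.7*s^2 + 26.01*s + 16.569)/(s^4 + 6.6*s^3 + 15.6*s^2 + 15.598*s + 5.5575)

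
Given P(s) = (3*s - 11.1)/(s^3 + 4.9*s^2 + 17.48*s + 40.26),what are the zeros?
Set numerator = 0: 3*s - 11.1 = 0 → Zeros: 3.7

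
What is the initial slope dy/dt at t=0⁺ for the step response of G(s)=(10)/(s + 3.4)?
IVT: y'(0⁺) = lim_{s→∞} s²·Y(s) = lim_{s→∞} s·G(s).
deg(num) = 0, deg(den) = 1, relative degree = 1, so s·G(s) → (leading num)/(leading den) = 10/1 = 10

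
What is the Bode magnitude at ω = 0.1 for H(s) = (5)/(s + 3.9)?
Substitute s = j*0.1: H(j0.1) = 1.28121 - 0.0328515j.
|H(j0.1)| = sqrt(Re² + Im²) = 1.282.
20*log₁₀(1.282) = 2.16 dB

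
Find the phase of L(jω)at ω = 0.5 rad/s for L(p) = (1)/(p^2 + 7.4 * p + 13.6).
Substitute p = j*0.5: L(j0.5) = 0.069563 - 0.0192796j.
∠L(j0.5) = atan2(Im, Re) = atan2(-0.0192796, 0.069563) = -15.49°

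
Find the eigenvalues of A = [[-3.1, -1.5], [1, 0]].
Eigenvalues solve det(λI - A) = 0.
Characteristic polynomial: λ^2 + 3.1*λ + 1.5 = 0.
Factor: (λ + 0.6)(λ + 2.5) = 0.
Roots: -0.6, -2.5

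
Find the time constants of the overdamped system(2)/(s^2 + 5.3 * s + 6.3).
Overdamped: real poles at -3.5, -1.8. τ = -1/pole → τ₁ = 0.2857, τ₂ = 0.5556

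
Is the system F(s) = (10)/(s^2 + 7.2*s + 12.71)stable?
Denominator: s^2 + 7.2*s + 12.71 = (s + 4.1)(s + 3.1). Poles: -3.1, -4.1. All Re(p)<0: Yes (stable)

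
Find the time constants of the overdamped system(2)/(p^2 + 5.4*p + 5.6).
Overdamped: real poles at -1.4, -4. τ = -1/pole → τ₁ = 0.7143, τ₂ = 0.25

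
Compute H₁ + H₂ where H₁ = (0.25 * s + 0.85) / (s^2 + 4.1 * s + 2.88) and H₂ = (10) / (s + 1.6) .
Parallel: H = H₁ + H₂ = (n₁·d₂ + n₂·d₁)/(d₁·d₂).
n₁·d₂ = 0.25*s^2 + 1.25*s + 1.36. n₂·d₁ = 10*s^2 + 41*s + 28.8. Sum = 10.25*s^2 + 42.25*s + 30.16. d₁·d₂ = s^3 + 5.7*s^2 + 9.44*s + 4.608.
H(s) = (10.25*s^2 + 42.25*s + 30.16)/(s^3 + 5.7*s^2 + 9.44*s + 4.608)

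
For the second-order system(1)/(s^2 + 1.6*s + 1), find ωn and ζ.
Standard form: ωn²/(s²+2ζωn·s+ωn²).
const=1=ωn² → ωn=1, s coeff=1.6=2ζωn → ζ=0.8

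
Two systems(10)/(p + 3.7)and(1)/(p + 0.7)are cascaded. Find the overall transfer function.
Series: H = H₁ · H₂ = (n₁·n₂)/(d₁·d₂).
Num: n₁·n₂ = 10. Den: d₁·d₂ = p^2 + 4.4*p + 2.59.
H(p) = (10)/(p^2 + 4.4*p + 2.59)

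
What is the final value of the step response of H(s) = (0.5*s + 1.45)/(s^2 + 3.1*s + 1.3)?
FVT: lim_{t→∞} y(t) = lim_{s→0} s*Y(s) where Y(s) = H(s)/s.
= lim_{s→0} H(s) = H(0) = num(0)/den(0) = 1.45/1.3 = 1.115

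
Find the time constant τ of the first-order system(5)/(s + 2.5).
First-order system: τ = -1/pole. Pole = -2.5. τ = -1/(-2.5) = 0.4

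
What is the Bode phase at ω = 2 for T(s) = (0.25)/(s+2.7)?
Substitute s = j*2: T(j2) = 0.0597874 - 0.044287j.
∠T(j2) = atan2(Im, Re) = atan2(-0.044287, 0.0597874) = -36.53°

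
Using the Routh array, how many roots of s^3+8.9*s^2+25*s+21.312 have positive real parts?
Routh array:
s^3: [1, 25]; s^2: [8.9, 21.312]; s^1: [22.6054]; s^0: [21.312]
First column: [1, 8.9, 22.6054, 21.312]. Sign changes = RHP roots = 0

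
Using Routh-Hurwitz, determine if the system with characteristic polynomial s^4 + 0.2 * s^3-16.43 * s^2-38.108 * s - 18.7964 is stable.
Routh array:
s^4: [1, -16.43, -18.7964]; s^3: [0.2, -38.108]; s^2: [174.11, -18.7964]; s^1: [-38.0864]; s^0: [-18.7964]
First column: [1, 0.2, 174.11, -38.0864, -18.7964]. Sign changes = 1.
No, unstable (1 RHP root(s))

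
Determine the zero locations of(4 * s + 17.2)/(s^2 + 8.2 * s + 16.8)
Set numerator = 0: 4*s + 17.2 = 0 → Zeros: -4.3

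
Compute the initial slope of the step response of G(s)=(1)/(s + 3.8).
IVT: y'(0⁺) = lim_{s→∞} s²·Y(s) = lim_{s→∞} s·G(s).
deg(num) = 0, deg(den) = 1, relative degree = 1, so s·G(s) → (leading num)/(leading den) = 1/1 = 1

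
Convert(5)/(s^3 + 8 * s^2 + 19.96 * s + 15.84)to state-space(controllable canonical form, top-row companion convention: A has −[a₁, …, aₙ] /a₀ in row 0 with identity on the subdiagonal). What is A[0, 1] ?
Reachable canonical form for den = s^3 + 8*s^2 + 19.96*s + 15.84: top row of A = -[a₁,a₂,...,aₙ]/a₀, ones on the subdiagonal, zeros elsewhere.
A = [[-8, -19.96, -15.84], [1, 0, 0], [0, 1, 0]].
A[0,1] = -19.96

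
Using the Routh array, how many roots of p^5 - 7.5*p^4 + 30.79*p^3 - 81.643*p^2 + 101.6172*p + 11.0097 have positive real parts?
Routh array:
p^5: [1, 30.79, 101.6172]; p^4: [-7.5, -81.643, 11.0097]; p^3: [19.9043, 103.08516]; p^2: [-42.8001, 11.0097]; p^1: [108.205]; p^0: [11.0097]
First column: [1, -7.5, 19.9043, -42.8001, 108.205, 11.0097]. Sign changes = RHP roots = 4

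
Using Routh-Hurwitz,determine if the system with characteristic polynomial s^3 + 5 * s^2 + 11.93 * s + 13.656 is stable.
Routh array:
s^3: [1, 11.93]; s^2: [5, 13.656]; s^1: [9.1988]; s^0: [13.656]
First column: [1, 5, 9.1988, 13.656]. Sign changes = 0.
Yes, stable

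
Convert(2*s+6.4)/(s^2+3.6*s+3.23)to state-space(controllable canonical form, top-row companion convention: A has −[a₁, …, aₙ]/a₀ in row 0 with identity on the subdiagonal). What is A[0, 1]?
Reachable canonical form for den = s^2 + 3.6*s + 3.23: top row of A = -[a₁,a₂,...,aₙ]/a₀, ones on the subdiagonal, zeros elsewhere.
A = [[-3.6, -3.23], [1, 0]].
A[0,1] = -3.23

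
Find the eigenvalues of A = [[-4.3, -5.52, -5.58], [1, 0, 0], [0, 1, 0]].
Eigenvalues solve det(λI - A) = 0.
Characteristic polynomial: λ^3 + 4.3*λ^2 + 5.52*λ + 5.58 = 0.
Factor: (λ + 3.1)(λ^2 + 1.2*λ + 1.8) = 0.
Roots: -0.6 + 1.2j, -0.6 - 1.2j, -3.1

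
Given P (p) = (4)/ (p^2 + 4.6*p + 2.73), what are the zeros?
Numerator is a nonzero constant (4) → Zeros: none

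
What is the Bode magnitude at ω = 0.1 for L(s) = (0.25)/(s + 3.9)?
Substitute s = j*0.1: L(j0.1) = 0.0640604 - 0.00164258j.
|L(j0.1)| = sqrt(Re² + Im²) = 0.06408.
20*log₁₀(0.06408) = -23.87 dB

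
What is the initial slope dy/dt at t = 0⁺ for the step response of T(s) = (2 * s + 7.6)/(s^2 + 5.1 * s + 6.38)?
IVT: y'(0⁺) = lim_{s→∞} s²·Y(s) = lim_{s→∞} s·T(s).
deg(num) = 1, deg(den) = 2, relative degree = 1, so s·T(s) → (leading num)/(leading den) = 2/1 = 2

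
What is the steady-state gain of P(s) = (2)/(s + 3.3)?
DC gain = P(0) = num(0)/den(0) = 2/3.3 = 0.6061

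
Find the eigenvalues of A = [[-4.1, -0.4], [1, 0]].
Eigenvalues solve det(λI - A) = 0.
Characteristic polynomial: λ^2 + 4.1*λ + 0.4 = 0.
Factor: (λ + 0.1)(λ + 4) = 0.
Roots: -0.1, -4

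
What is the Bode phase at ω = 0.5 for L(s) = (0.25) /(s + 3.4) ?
Substitute s = j*0.5: L(j0.5) = 0.0719729 - 0.0105843j.
∠L(j0.5) = atan2(Im, Re) = atan2(-0.0105843, 0.0719729) = -8.37°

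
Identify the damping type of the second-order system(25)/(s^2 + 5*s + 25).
Standard form: ωn²/(s²+2ζωn·s+ωn²) gives ωn=5, ζ=0.5.
Underdamped (ζ = 0.5 < 1)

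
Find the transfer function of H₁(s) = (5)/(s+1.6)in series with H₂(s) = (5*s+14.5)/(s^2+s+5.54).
Series: H = H₁ · H₂ = (n₁·n₂)/(d₁·d₂).
Num: n₁·n₂ = 25*s + 72.5. Den: d₁·d₂ = s^3 + 2.6*s^2 + 7.14*s + 8.864.
H(s) = (25*s + 72.5)/(s^3 + 2.6*s^2 + 7.14*s + 8.864)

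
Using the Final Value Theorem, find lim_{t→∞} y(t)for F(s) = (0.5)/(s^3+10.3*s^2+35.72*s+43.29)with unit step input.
FVT: lim_{t→∞} y(t) = lim_{s→0} s*Y(s) where Y(s) = F(s)/s.
= lim_{s→0} F(s) = F(0) = num(0)/den(0) = 0.5/43.29 = 0.01155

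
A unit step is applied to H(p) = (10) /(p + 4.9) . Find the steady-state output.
FVT: lim_{t→∞} y(t) = lim_{p→0} p*Y(p) where Y(p) = H(p)/p.
= lim_{p→0} H(p) = H(0) = num(0)/den(0) = 10/4.9 = 2.041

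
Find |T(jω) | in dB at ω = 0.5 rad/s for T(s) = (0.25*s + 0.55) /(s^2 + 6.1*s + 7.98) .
Substitute s = j*0.5: T(j0.5) = 0.0670874 - 0.0102997j.
|T(j0.5)| = sqrt(Re² + Im²) = 0.06787.
20*log₁₀(0.06787) = -23.37 dB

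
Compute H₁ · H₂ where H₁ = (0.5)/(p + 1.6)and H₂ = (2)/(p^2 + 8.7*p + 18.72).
Series: H = H₁ · H₂ = (n₁·n₂)/(d₁·d₂).
Num: n₁·n₂ = 1. Den: d₁·d₂ = p^3 + 10.3*p^2 + 32.64*p + 29.952.
H(p) = (1)/(p^3 + 10.3*p^2 + 32.64*p + 29.952)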